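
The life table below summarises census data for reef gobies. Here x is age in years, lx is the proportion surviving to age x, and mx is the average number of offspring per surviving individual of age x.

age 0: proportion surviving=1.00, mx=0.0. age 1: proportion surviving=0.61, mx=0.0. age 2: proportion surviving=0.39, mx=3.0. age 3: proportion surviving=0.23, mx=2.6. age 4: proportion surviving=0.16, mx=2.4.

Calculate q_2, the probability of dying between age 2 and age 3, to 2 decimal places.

0.41

q_2 = (l_2 − l_3) / l_2 = (0.39 − 0.23) / 0.39
     = 0.16 / 0.39 = 0.410256… → 0.41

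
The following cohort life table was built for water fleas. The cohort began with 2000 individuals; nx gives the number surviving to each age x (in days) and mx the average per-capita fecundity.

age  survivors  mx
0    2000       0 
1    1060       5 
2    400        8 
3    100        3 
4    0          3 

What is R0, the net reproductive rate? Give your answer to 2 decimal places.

4.40

lx = nx/n0 = nx/2000: 1, 0.53, 0.2, 0.05, 0
lx·mx by age: 0, 2.65, 1.6, 0.15, 0
R0 = Σ lx·mx = 4.4 → 4.40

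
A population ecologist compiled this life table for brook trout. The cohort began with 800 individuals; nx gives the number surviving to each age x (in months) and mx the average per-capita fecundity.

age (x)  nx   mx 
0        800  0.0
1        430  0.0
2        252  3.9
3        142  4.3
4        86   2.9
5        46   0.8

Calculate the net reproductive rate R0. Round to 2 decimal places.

lx = nx/n0 = nx/800: 1, 0.5375, 0.315, 0.1775, 0.1075, 0.0575
lx·mx by age: 0, 0, 1.2285, 0.76325, 0.31175, 0.046
R0 = Σ lx·mx = 2.3495 → 2.35

2.35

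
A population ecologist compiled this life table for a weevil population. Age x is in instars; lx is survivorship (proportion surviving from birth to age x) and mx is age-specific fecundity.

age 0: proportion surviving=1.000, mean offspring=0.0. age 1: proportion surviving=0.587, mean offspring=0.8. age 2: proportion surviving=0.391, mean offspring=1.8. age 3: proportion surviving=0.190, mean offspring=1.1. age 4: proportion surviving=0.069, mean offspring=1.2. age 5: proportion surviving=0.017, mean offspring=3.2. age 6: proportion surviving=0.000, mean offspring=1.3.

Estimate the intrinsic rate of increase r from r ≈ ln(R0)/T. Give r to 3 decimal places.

0.205

R0 = Σ lx·mx = 0 + 0.4696 + 0.7038 + 0.209 + 0.0828 + 0.0544 + 0 = 1.5196
Σ x·lx·mx = 3.1074; T = 3.1074/1.5196 = 2.04488…
r ≈ ln(R0)/T = ln(1.5196)/2.04488… = 0.20463… → 0.205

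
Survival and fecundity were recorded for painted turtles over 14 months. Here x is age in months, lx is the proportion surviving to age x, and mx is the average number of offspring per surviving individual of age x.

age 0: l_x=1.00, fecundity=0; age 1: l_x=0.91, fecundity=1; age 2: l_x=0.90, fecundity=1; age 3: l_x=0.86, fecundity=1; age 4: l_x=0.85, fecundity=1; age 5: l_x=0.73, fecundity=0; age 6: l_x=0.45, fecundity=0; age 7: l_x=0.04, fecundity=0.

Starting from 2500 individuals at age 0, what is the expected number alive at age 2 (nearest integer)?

2250

Expected survivors = N0 · l_2 = 2500 × 0.90 = 2250 → 2250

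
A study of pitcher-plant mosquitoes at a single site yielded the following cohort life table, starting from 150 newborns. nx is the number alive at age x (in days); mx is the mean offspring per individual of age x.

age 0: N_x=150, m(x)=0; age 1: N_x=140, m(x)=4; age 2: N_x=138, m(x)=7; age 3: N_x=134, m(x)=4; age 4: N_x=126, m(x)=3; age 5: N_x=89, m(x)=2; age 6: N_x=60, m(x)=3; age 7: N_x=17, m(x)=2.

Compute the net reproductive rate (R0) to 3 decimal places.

lx = nx/n0 = nx/150: 1, 0.93333…, 0.92, 0.89333…, 0.84, 0.59333…, 0.4, 0.11333…
lx·mx by age: 0, 3.733333…, 6.44, 3.573333…, 2.52, 1.186667…, 1.2, 0.226667…
R0 = Σ lx·mx = 18.88… → 18.880

18.880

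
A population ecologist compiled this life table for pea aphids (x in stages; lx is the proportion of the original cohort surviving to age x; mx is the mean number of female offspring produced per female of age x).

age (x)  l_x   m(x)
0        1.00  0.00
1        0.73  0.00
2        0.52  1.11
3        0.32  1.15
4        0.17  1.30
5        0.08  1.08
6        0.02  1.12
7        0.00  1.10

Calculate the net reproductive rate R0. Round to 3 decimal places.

lx·mx by age: 0, 0, 0.5772, 0.368, 0.221, 0.0864, 0.0224, 0
R0 = Σ lx·mx = 1.275 → 1.275

1.275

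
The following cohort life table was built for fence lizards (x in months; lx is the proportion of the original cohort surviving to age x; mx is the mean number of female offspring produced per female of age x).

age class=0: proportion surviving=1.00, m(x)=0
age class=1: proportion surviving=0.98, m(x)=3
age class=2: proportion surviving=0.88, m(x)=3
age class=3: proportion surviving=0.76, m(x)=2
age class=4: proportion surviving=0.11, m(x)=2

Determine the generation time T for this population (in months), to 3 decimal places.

1.866

lx·mx: 0, 2.94, 2.64, 1.52, 0.22 → R0 = 7.32
x·lx·mx: 0, 2.94, 5.28, 4.56, 0.88 → Σ = 13.66
T = 13.66 / 7.32 = 1.86612… → 1.866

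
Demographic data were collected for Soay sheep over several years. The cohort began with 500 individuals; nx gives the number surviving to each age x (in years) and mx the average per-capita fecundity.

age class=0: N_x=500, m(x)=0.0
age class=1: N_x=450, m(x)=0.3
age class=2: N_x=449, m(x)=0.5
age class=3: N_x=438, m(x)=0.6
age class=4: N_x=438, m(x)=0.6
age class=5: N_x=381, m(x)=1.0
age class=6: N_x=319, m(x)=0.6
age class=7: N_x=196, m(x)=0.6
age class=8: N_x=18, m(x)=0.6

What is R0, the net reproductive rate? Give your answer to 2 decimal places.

3.17

lx = nx/n0 = nx/500: 1, 0.9, 0.898, 0.876, 0.876, 0.762, 0.638, 0.392, 0.036
lx·mx by age: 0, 0.27, 0.449, 0.5256, 0.5256, 0.762, 0.3828, 0.2352, 0.0216
R0 = Σ lx·mx = 3.1718 → 3.17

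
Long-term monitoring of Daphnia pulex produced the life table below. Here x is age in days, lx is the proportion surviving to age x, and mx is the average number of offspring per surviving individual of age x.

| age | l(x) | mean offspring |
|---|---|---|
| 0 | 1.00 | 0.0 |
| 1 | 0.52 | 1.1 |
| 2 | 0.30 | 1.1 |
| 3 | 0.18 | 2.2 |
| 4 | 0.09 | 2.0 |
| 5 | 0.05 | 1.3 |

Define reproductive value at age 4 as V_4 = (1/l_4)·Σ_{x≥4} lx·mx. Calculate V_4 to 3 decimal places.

2.722

lx·mx for x ≥ 4: 0.18, 0.065 → sum = 0.245
V_4 = 0.245 / l_4 = 0.245 / 0.09 = 2.722222… → 2.722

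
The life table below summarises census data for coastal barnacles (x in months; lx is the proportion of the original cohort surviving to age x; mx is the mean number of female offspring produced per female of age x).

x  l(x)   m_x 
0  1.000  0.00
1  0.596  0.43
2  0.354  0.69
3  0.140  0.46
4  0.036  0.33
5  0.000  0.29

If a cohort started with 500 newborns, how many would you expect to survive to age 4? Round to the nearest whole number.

18

Expected survivors = N0 · l_4 = 500 × 0.036 = 18 → 18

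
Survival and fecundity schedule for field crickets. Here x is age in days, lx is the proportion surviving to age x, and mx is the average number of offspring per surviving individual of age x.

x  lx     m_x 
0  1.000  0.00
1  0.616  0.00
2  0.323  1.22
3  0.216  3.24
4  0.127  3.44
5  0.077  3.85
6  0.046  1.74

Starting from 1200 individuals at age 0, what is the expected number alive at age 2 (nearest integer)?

Expected survivors = N0 · l_2 = 1200 × 0.323 = 387.6 → 388

388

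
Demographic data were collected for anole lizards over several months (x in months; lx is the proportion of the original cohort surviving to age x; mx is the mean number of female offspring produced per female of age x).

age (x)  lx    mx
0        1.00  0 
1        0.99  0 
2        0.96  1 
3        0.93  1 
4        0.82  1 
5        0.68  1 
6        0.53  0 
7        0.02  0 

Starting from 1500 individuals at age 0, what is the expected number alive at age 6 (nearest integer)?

795

Expected survivors = N0 · l_6 = 1500 × 0.53 = 795 → 795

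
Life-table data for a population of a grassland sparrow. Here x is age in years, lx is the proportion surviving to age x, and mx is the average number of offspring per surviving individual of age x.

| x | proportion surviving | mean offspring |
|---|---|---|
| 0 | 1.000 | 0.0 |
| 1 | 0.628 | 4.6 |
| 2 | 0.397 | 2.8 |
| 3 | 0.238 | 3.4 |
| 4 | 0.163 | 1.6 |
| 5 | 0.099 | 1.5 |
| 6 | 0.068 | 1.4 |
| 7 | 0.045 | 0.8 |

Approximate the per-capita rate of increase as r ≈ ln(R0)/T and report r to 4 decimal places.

0.8841

R0 = Σ lx·mx = 0 + 2.8888 + 1.1116 + 0.8092 + 0.2608 + 0.1485 + 0.0952 + 0.036 = 5.3501
Σ x·lx·mx = 10.1485; T = 10.1485/5.3501 = 1.89688…
r ≈ ln(R0)/T = ln(5.3501)/1.89688… = 0.884144… → 0.8841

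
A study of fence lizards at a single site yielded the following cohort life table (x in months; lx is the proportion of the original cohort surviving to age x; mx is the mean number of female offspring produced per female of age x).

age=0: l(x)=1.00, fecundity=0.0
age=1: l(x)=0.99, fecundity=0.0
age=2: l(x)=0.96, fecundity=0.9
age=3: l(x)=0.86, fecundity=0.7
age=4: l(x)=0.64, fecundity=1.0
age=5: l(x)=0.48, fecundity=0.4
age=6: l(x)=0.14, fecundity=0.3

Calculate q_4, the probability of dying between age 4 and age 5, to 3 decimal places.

0.250

q_4 = (l_4 − l_5) / l_4 = (0.64 − 0.48) / 0.64
     = 0.16 / 0.64 = 0.25 → 0.250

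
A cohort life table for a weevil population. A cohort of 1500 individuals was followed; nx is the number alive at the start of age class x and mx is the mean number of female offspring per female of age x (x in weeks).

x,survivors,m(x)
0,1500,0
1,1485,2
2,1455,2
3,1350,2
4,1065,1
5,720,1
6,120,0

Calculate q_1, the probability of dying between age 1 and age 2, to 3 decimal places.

0.020

lx = nx/n0 = nx/1500: 1, 0.99, 0.97, 0.9, 0.71, 0.48, 0.08
q_1 = (l_1 − l_2) / l_1 = (0.99 − 0.97) / 0.99
     = 0.02 / 0.99 = 0.020202… → 0.020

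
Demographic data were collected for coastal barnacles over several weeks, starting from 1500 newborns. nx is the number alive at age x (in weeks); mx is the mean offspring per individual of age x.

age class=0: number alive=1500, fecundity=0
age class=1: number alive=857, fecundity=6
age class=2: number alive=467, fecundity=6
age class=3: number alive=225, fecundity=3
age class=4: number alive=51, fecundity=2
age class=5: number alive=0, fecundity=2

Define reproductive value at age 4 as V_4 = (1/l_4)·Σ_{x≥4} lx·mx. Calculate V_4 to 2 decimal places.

2.00

lx = nx/n0 = nx/1500: 1, 0.57133…, 0.31133…, 0.15, 0.034, 0
lx·mx for x ≥ 4: 0.068, 0 → sum = 0.068
V_4 = 0.068 / l_4 = 0.068 / 0.034 = 2 → 2.00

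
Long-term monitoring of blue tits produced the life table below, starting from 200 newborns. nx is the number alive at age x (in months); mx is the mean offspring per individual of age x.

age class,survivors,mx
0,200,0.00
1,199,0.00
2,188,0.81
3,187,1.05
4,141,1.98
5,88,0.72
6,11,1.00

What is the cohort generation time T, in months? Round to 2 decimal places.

3.41

lx = nx/n0 = nx/200: 1, 0.995, 0.94, 0.935, 0.705, 0.44, 0.055
lx·mx: 0, 0, 0.7614, 0.98175, 1.3959, 0.3168, 0.055 → R0 = 3.51085
x·lx·mx: 0, 0, 1.5228, 2.94525, 5.5836, 1.584, 0.33 → Σ = 11.96565
T = 11.96565 / 3.51085 = 3.408192… → 3.41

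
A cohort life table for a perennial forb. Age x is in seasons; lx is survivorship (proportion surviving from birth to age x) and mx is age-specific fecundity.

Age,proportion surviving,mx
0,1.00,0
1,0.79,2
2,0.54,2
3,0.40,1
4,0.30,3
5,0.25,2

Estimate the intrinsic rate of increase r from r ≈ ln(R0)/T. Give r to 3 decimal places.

0.604

R0 = Σ lx·mx = 0 + 1.58 + 1.08 + 0.4 + 0.9 + 0.5 = 4.46
Σ x·lx·mx = 11.04; T = 11.04/4.46 = 2.47534…
r ≈ ln(R0)/T = ln(4.46)/2.47534… = 0.60402… → 0.604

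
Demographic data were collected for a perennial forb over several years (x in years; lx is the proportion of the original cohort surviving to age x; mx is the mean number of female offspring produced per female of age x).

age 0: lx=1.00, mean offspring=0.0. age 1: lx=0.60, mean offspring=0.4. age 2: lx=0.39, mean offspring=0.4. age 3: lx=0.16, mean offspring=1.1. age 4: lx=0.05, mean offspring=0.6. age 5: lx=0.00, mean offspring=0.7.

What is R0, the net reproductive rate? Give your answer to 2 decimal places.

0.60

lx·mx by age: 0, 0.24, 0.156, 0.176, 0.03, 0
R0 = Σ lx·mx = 0.602 → 0.60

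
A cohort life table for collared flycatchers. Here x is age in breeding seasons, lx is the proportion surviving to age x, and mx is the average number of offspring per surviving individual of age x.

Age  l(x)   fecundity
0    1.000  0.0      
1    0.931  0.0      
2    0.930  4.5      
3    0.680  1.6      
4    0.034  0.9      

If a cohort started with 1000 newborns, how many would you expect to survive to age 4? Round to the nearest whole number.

34

Expected survivors = N0 · l_4 = 1000 × 0.034 = 34 → 34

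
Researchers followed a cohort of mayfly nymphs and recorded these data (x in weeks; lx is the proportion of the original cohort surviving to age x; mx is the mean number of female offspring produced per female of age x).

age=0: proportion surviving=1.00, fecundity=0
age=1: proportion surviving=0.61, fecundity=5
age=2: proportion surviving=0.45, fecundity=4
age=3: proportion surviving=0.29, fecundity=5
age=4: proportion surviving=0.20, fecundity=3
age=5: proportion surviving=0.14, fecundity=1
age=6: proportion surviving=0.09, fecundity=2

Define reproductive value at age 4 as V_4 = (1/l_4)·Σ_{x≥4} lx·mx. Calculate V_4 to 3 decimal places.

lx·mx for x ≥ 4: 0.6, 0.14, 0.18 → sum = 0.92
V_4 = 0.92 / l_4 = 0.92 / 0.2 = 4.6 → 4.600

4.600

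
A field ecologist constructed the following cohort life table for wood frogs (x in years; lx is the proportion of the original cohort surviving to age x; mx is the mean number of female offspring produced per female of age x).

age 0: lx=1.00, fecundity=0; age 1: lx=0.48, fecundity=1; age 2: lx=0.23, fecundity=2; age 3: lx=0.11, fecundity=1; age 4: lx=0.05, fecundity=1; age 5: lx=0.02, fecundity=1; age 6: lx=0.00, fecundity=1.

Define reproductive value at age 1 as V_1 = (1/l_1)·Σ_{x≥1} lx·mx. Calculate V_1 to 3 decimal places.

lx·mx for x ≥ 1: 0.48, 0.46, 0.11, 0.05, 0.02, 0 → sum = 1.12
V_1 = 1.12 / l_1 = 1.12 / 0.48 = 2.333333… → 2.333

2.333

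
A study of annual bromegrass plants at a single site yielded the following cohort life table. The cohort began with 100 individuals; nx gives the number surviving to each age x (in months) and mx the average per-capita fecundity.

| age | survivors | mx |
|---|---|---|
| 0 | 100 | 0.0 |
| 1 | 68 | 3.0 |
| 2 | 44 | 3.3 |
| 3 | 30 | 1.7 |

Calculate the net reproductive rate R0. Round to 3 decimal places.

lx = nx/n0 = nx/100: 1, 0.68, 0.44, 0.3
lx·mx by age: 0, 2.04, 1.452, 0.51
R0 = Σ lx·mx = 4.002 → 4.002

4.002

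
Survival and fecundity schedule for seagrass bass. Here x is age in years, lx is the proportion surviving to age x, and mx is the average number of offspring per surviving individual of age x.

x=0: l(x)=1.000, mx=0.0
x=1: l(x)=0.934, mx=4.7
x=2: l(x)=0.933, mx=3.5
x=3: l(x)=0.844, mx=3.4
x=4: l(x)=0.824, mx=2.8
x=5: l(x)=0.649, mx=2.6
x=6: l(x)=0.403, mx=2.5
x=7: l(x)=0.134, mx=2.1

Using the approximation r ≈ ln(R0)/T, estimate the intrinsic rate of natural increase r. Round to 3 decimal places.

0.965

R0 = Σ lx·mx = 0 + 4.3898 + 3.2655 + 2.8696 + 2.3072 + 1.6874 + 1.0075 + 0.2814 = 15.8084
Σ x·lx·mx = 45.2102; T = 45.2102/15.8084 = 2.85988…
r ≈ ln(R0)/T = ln(15.8084)/2.85988… = 0.96526… → 0.965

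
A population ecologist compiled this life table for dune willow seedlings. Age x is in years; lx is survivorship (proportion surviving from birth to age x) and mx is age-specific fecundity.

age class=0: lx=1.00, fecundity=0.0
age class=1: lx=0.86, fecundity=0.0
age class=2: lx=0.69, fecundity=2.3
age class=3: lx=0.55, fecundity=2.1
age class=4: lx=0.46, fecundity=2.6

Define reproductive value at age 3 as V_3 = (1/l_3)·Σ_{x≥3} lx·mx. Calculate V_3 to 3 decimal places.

lx·mx for x ≥ 3: 1.155, 1.196 → sum = 2.351
V_3 = 2.351 / l_3 = 2.351 / 0.55 = 4.274545… → 4.275

4.275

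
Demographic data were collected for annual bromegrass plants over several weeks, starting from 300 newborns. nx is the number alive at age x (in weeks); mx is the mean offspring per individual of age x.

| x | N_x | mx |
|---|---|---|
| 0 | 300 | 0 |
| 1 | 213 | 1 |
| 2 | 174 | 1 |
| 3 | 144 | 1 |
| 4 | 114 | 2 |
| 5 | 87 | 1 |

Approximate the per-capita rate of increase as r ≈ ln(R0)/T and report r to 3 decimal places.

0.375

lx = nx/n0 = nx/300: 1, 0.71, 0.58, 0.48, 0.38, 0.29
R0 = Σ lx·mx = 0 + 0.71 + 0.58 + 0.48 + 0.76 + 0.29 = 2.82
Σ x·lx·mx = 7.8; T = 7.8/2.82 = 2.76596…
r ≈ ln(R0)/T = ln(2.82)/2.76596… = 0.37482… → 0.375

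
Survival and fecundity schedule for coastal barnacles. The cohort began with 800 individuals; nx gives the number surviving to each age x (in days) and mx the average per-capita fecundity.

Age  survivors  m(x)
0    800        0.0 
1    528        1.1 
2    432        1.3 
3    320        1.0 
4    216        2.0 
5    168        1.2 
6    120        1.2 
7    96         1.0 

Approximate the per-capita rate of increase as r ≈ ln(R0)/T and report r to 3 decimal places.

0.361

lx = nx/n0 = nx/800: 1, 0.66, 0.54, 0.4, 0.27, 0.21, 0.15, 0.12
R0 = Σ lx·mx = 0 + 0.726 + 0.702 + 0.4 + 0.54 + 0.252 + 0.18 + 0.12 = 2.92
Σ x·lx·mx = 8.67; T = 8.67/2.92 = 2.96918…
r ≈ ln(R0)/T = ln(2.92)/2.96918… = 0.3609… → 0.361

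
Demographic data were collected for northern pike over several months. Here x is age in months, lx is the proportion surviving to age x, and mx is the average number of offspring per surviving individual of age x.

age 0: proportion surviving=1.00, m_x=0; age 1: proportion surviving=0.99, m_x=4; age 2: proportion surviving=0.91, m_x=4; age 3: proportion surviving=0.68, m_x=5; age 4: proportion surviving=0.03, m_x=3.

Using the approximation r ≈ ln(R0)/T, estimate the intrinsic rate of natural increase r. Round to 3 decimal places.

R0 = Σ lx·mx = 0 + 3.96 + 3.64 + 3.4 + 0.09 = 11.09
Σ x·lx·mx = 21.8; T = 21.8/11.09 = 1.96573…
r ≈ ln(R0)/T = ln(11.09)/1.96573… = 1.22399… → 1.224

1.224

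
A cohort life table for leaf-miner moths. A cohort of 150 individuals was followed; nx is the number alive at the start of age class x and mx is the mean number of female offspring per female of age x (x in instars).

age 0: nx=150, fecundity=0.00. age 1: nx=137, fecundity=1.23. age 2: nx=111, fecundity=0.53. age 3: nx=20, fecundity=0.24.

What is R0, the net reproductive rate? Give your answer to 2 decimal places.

1.55

lx = nx/n0 = nx/150: 1, 0.91333…, 0.74, 0.13333…
lx·mx by age: 0, 1.1234…, 0.3922, 0.032…
R0 = Σ lx·mx = 1.5476… → 1.55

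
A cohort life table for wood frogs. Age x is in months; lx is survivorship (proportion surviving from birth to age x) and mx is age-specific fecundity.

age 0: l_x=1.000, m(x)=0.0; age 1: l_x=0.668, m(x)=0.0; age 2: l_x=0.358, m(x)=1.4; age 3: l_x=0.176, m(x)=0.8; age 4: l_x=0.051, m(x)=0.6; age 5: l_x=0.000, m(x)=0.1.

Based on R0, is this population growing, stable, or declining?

R0 = Σ lx·mx = 0 + 0 + 0.5012 + 0.1408 + 0.0306 + 0 = 0.6726
R0 < 1, so the population is declining.

declining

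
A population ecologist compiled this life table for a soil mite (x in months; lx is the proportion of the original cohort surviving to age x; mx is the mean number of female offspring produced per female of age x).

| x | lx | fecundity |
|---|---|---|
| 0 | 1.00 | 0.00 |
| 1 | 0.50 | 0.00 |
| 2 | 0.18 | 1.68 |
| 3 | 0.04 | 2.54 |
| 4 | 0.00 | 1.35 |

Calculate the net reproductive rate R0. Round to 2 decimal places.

lx·mx by age: 0, 0, 0.3024, 0.1016, 0
R0 = Σ lx·mx = 0.404 → 0.40

0.40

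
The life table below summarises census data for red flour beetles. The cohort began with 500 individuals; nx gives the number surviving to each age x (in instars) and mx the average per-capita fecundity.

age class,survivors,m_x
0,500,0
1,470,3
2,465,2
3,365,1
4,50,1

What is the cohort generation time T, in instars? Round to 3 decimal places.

lx = nx/n0 = nx/500: 1, 0.94, 0.93, 0.73, 0.1
lx·mx: 0, 2.82, 1.86, 0.73, 0.1 → R0 = 5.51
x·lx·mx: 0, 2.82, 3.72, 2.19, 0.4 → Σ = 9.13
T = 9.13 / 5.51 = 1.656987… → 1.657

1.657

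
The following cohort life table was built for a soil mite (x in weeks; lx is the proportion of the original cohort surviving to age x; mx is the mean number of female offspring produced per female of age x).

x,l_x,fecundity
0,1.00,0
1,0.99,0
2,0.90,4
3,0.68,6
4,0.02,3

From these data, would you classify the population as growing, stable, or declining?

R0 = Σ lx·mx = 0 + 0 + 3.6 + 4.08 + 0.06 = 7.74
R0 > 1, so the population is growing.

growing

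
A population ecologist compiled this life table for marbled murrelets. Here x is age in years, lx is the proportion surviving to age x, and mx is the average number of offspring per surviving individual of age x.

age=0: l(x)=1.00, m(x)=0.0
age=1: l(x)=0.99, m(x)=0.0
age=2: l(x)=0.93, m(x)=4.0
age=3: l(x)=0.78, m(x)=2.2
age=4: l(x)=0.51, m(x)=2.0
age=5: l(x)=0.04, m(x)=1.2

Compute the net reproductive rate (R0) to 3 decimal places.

lx·mx by age: 0, 0, 3.72, 1.716, 1.02, 0.048
R0 = Σ lx·mx = 6.504 → 6.504

6.504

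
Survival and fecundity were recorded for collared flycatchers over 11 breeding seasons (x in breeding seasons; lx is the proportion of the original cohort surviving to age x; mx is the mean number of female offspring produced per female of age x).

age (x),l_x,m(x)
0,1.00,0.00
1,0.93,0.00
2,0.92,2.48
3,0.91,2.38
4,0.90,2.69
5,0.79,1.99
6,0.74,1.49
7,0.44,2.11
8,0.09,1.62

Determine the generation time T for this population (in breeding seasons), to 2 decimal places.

lx·mx: 0, 0, 2.2816, 2.1658, 2.421, 1.5721, 1.1026, 0.9284, 0.1458 → R0 = 10.6173
x·lx·mx: 0, 0, 4.5632, 6.4974, 9.684, 7.8605, 6.6156, 6.4988, 1.1664 → Σ = 42.8859
T = 42.8859 / 10.6173 = 4.039247… → 4.04

4.04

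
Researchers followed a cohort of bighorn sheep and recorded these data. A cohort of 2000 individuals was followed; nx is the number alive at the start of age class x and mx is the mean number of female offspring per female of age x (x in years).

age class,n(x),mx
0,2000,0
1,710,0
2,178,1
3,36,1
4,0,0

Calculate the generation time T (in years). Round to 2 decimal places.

2.17

lx = nx/n0 = nx/2000: 1, 0.355, 0.089, 0.018, 0
lx·mx: 0, 0, 0.089, 0.018, 0 → R0 = 0.107
x·lx·mx: 0, 0, 0.178, 0.054, 0 → Σ = 0.232
T = 0.232 / 0.107 = 2.168224… → 2.17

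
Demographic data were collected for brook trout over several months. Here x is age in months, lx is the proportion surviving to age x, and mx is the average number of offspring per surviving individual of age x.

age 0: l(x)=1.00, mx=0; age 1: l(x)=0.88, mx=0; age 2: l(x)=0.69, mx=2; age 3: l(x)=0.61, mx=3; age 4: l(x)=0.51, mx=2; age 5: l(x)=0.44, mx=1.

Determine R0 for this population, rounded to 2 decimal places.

4.67

lx·mx by age: 0, 0, 1.38, 1.83, 1.02, 0.44
R0 = Σ lx·mx = 4.67 → 4.67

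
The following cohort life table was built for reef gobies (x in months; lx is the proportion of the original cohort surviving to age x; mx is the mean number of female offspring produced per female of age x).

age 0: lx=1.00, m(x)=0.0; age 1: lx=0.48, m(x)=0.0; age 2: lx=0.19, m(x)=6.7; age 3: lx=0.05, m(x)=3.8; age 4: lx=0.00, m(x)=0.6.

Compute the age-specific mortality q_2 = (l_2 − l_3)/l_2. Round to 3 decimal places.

0.737

q_2 = (l_2 − l_3) / l_2 = (0.19 − 0.05) / 0.19
     = 0.14 / 0.19 = 0.736842… → 0.737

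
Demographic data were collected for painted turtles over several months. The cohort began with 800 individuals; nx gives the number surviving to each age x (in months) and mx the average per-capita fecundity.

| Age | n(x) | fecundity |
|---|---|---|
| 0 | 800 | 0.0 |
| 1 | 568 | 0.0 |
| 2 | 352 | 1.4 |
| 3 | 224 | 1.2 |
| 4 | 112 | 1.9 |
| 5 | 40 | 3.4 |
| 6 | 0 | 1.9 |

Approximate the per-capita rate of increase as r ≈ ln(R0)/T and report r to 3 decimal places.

lx = nx/n0 = nx/800: 1, 0.71, 0.44, 0.28, 0.14, 0.05, 0
R0 = Σ lx·mx = 0 + 0 + 0.616 + 0.336 + 0.266 + 0.17 + 0 = 1.388
Σ x·lx·mx = 4.154; T = 4.154/1.388 = 2.9928…
r ≈ ln(R0)/T = ln(1.388)/2.9928… = 0.10955… → 0.110

0.110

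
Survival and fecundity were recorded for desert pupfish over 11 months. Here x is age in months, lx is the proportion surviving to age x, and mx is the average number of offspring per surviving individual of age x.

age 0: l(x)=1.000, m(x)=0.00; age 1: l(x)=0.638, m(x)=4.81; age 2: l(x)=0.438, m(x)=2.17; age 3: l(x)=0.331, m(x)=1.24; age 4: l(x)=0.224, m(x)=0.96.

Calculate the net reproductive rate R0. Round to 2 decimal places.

4.64

lx·mx by age: 0, 3.06878, 0.95046, 0.41044, 0.21504
R0 = Σ lx·mx = 4.64472 → 4.64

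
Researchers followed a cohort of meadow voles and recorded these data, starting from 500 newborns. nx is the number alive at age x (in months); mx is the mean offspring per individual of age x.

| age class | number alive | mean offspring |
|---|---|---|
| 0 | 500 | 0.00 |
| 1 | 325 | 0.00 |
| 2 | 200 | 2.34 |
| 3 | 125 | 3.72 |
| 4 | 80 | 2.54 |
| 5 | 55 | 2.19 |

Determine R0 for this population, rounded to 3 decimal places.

2.513

lx = nx/n0 = nx/500: 1, 0.65, 0.4, 0.25, 0.16, 0.11
lx·mx by age: 0, 0, 0.936, 0.93, 0.4064, 0.2409
R0 = Σ lx·mx = 2.5133 → 2.513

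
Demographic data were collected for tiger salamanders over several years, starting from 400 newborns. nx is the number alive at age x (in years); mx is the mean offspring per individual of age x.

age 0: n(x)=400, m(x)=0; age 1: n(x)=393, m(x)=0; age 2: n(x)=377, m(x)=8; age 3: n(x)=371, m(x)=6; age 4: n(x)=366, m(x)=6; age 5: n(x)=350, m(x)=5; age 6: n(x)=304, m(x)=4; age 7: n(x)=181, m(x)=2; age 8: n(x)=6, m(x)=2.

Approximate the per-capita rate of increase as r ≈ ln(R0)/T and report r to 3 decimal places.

0.884

lx = nx/n0 = nx/400: 1, 0.9825, 0.9425, 0.9275, 0.915, 0.875, 0.76, 0.4525, 0.015
R0 = Σ lx·mx = 0 + 0 + 7.54 + 5.565 + 5.49 + 4.375 + 3.04 + 0.905 + 0.03 = 26.945
Σ x·lx·mx = 100.425; T = 100.425/26.945 = 3.72704…
r ≈ ln(R0)/T = ln(26.945)/3.72704… = 0.88376… → 0.884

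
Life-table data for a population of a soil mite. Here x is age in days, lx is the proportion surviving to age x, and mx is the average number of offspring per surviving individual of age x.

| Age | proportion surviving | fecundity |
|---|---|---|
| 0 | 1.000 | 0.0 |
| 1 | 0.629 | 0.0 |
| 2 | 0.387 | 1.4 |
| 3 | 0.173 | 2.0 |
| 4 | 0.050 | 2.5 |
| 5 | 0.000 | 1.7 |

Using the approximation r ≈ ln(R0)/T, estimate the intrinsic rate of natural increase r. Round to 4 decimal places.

R0 = Σ lx·mx = 0 + 0 + 0.5418 + 0.346 + 0.125 + 0 = 1.0128
Σ x·lx·mx = 2.6216; T = 2.6216/1.0128 = 2.58847…
r ≈ ln(R0)/T = ln(1.0128)/2.58847… = 0.004914… → 0.0049

0.0049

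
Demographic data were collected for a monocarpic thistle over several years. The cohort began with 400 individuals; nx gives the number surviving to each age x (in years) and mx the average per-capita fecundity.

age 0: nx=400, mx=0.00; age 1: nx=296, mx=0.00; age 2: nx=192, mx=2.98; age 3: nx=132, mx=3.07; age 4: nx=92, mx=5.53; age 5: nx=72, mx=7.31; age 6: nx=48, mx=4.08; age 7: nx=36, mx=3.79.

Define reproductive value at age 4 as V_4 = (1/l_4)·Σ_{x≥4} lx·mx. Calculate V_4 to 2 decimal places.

lx = nx/n0 = nx/400: 1, 0.74, 0.48, 0.33, 0.23, 0.18, 0.12, 0.09
lx·mx for x ≥ 4: 1.2719, 1.3158, 0.4896, 0.3411 → sum = 3.4184
V_4 = 3.4184 / l_4 = 3.4184 / 0.23 = 14.862609… → 14.86

14.86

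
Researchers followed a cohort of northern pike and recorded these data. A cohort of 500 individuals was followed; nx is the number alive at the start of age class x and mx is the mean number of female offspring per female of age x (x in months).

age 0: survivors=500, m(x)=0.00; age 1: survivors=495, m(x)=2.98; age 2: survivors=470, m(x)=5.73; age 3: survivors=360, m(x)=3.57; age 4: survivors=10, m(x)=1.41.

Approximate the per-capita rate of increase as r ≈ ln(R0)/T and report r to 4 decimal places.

1.2139

lx = nx/n0 = nx/500: 1, 0.99, 0.94, 0.72, 0.02
R0 = Σ lx·mx = 0 + 2.9502 + 5.3862 + 2.5704 + 0.0282 = 10.935
Σ x·lx·mx = 21.5466; T = 21.5466/10.935 = 1.97043…
r ≈ ln(R0)/T = ln(10.935)/1.97043… = 1.213935… → 1.2139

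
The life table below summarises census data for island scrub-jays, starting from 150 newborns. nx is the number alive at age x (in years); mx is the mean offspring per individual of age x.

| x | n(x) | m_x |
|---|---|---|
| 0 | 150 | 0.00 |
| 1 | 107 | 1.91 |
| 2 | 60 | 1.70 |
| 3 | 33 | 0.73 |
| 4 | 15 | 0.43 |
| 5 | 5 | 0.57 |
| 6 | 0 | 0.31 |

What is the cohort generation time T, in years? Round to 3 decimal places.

lx = nx/n0 = nx/150: 1, 0.71333…, 0.4, 0.22, 0.1, 0.03333…, 0
lx·mx: 0, 1.362467…, 0.68, 0.1606, 0.043, 0.019…, 0 → R0 = 2.265067…
x·lx·mx: 0, 1.362467…, 1.36, 0.4818, 0.172, 0.095…, 0 → Σ = 3.471267…
T = 3.471267… / 2.265067… = 1.532523… → 1.533

1.533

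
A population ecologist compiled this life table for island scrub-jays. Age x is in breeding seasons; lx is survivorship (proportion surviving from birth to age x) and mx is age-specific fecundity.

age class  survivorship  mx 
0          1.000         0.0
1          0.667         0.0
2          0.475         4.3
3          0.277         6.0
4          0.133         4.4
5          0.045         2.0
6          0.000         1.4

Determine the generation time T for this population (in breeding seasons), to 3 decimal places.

lx·mx: 0, 0, 2.0425, 1.662, 0.5852, 0.09, 0 → R0 = 4.3797
x·lx·mx: 0, 0, 4.085, 4.986, 2.3408, 0.45, 0 → Σ = 11.8618
T = 11.8618 / 4.3797 = 2.708359… → 2.708

2.708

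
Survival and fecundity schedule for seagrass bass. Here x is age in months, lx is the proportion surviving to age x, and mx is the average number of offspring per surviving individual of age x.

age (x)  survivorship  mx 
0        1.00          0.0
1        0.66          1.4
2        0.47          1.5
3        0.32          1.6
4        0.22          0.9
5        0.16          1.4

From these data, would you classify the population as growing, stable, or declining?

R0 = Σ lx·mx = 0 + 0.924 + 0.705 + 0.512 + 0.198 + 0.224 = 2.563
R0 > 1, so the population is growing.

growing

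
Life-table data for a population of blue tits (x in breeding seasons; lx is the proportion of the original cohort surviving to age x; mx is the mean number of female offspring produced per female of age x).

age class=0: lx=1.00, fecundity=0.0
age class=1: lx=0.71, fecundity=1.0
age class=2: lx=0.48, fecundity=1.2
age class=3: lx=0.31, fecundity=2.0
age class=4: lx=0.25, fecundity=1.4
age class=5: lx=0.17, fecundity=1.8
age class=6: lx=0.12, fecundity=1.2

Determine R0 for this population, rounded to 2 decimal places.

lx·mx by age: 0, 0.71, 0.576, 0.62, 0.35, 0.306, 0.144
R0 = Σ lx·mx = 2.706 → 2.71

2.71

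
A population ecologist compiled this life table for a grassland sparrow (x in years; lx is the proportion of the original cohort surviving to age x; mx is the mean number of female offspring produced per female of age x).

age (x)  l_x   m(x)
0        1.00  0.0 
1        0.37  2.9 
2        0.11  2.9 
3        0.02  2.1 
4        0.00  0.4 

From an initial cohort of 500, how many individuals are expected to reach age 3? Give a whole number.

Expected survivors = N0 · l_3 = 500 × 0.02 = 10 → 10

10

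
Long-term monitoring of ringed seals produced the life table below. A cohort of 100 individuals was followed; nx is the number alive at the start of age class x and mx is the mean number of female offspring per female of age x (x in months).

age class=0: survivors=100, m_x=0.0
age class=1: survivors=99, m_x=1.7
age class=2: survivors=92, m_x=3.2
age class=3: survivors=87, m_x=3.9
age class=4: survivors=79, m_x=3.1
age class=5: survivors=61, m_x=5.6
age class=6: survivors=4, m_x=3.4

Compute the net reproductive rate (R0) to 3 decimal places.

14.021

lx = nx/n0 = nx/100: 1, 0.99, 0.92, 0.87, 0.79, 0.61, 0.04
lx·mx by age: 0, 1.683, 2.944, 3.393, 2.449, 3.416, 0.136
R0 = Σ lx·mx = 14.021 → 14.021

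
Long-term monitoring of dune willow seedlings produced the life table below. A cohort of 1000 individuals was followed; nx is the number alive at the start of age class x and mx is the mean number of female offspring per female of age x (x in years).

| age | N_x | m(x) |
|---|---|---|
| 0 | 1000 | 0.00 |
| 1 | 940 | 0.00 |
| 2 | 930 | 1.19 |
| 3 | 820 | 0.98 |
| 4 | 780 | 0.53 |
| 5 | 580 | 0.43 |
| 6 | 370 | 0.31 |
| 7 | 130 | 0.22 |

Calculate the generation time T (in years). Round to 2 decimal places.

lx = nx/n0 = nx/1000: 1, 0.94, 0.93, 0.82, 0.78, 0.58, 0.37, 0.13
lx·mx: 0, 0, 1.1067, 0.8036, 0.4134, 0.2494, 0.1147, 0.0286 → R0 = 2.7164
x·lx·mx: 0, 0, 2.2134, 2.4108, 1.6536, 1.247, 0.6882, 0.2002 → Σ = 8.4132
T = 8.4132 / 2.7164 = 3.097187… → 3.10

3.10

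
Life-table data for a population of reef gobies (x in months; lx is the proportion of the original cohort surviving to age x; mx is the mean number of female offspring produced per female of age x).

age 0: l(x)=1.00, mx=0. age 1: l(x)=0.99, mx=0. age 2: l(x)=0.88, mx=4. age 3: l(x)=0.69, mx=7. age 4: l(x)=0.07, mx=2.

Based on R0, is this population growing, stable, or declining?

growing

R0 = Σ lx·mx = 0 + 0 + 3.52 + 4.83 + 0.14 = 8.49
R0 > 1, so the population is growing.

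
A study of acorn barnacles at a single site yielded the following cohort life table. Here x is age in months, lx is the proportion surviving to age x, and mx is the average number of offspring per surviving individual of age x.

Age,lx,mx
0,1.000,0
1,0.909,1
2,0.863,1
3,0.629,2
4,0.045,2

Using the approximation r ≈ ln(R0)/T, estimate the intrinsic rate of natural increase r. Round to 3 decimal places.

0.524

R0 = Σ lx·mx = 0 + 0.909 + 0.863 + 1.258 + 0.09 = 3.12
Σ x·lx·mx = 6.769; T = 6.769/3.12 = 2.16955…
r ≈ ln(R0)/T = ln(3.12)/2.16955… = 0.52446… → 0.524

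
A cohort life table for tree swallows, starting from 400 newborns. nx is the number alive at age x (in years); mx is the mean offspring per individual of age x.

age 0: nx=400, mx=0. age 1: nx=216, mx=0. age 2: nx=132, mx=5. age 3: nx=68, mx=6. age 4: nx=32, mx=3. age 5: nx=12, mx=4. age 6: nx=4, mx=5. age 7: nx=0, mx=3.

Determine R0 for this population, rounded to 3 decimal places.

3.080

lx = nx/n0 = nx/400: 1, 0.54, 0.33, 0.17, 0.08, 0.03, 0.01, 0
lx·mx by age: 0, 0, 1.65, 1.02, 0.24, 0.12, 0.05, 0
R0 = Σ lx·mx = 3.08 → 3.080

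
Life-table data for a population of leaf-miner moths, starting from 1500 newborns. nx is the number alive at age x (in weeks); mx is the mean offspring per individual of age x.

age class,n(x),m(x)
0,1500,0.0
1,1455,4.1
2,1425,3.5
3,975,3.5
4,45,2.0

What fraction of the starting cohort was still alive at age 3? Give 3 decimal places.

l_3 = n_3/n_0 = 975/1500 = 0.65 → 0.650

0.650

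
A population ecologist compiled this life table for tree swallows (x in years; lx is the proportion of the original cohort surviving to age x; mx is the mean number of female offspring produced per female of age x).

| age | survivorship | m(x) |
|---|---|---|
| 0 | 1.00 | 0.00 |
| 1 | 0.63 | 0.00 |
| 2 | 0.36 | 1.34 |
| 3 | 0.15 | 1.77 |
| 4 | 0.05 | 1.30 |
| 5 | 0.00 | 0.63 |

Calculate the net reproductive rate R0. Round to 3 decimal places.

lx·mx by age: 0, 0, 0.4824, 0.2655, 0.065, 0
R0 = Σ lx·mx = 0.8129 → 0.813

0.813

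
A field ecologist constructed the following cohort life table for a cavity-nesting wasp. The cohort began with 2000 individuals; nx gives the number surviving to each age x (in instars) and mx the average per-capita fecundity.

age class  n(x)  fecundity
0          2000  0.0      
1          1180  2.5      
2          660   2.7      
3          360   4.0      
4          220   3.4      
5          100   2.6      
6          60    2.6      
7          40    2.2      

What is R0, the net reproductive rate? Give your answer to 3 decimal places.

lx = nx/n0 = nx/2000: 1, 0.59, 0.33, 0.18, 0.11, 0.05, 0.03, 0.02
lx·mx by age: 0, 1.475, 0.891, 0.72, 0.374, 0.13, 0.078, 0.044
R0 = Σ lx·mx = 3.712 → 3.712

3.712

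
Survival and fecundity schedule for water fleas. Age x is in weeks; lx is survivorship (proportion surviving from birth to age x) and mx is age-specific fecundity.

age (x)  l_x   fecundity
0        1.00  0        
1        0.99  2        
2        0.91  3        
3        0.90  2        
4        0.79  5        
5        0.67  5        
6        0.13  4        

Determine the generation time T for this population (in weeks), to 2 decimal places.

3.39

lx·mx: 0, 1.98, 2.73, 1.8, 3.95, 3.35, 0.52 → R0 = 14.33
x·lx·mx: 0, 1.98, 5.46, 5.4, 15.8, 16.75, 3.12 → Σ = 48.51
T = 48.51 / 14.33 = 3.385206… → 3.39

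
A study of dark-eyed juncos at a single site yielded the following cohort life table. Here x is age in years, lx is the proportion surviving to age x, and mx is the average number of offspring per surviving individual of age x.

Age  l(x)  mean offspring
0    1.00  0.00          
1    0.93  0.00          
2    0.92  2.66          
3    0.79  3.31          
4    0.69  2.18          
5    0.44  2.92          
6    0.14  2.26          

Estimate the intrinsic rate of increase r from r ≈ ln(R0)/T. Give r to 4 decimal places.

0.6335

R0 = Σ lx·mx = 0 + 0 + 2.4472 + 2.6149 + 1.5042 + 1.2848 + 0.3164 = 8.1675
Σ x·lx·mx = 27.0783; T = 27.0783/8.1675 = 3.31537…
r ≈ ln(R0)/T = ln(8.1675)/3.31537… = 0.633462… → 0.6335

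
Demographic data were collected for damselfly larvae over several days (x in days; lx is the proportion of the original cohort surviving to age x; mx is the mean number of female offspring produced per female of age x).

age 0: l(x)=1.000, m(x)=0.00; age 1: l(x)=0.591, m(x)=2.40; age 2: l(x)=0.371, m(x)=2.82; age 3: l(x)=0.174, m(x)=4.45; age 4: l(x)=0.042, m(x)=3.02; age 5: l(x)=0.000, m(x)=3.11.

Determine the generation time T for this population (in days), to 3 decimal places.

lx·mx: 0, 1.4184, 1.04622, 0.7743, 0.12684, 0 → R0 = 3.36576
x·lx·mx: 0, 1.4184, 2.09244, 2.3229, 0.50736, 0 → Σ = 6.3411
T = 6.3411 / 3.36576 = 1.884002… → 1.884

1.884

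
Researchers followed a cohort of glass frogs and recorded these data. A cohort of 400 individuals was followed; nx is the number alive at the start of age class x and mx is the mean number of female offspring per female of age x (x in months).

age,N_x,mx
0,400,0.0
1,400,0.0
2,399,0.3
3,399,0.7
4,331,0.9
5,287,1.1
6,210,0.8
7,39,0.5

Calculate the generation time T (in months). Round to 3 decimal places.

4.160

lx = nx/n0 = nx/400: 1, 1, 0.9975, 0.9975, 0.8275, 0.7175, 0.525, 0.0975
lx·mx: 0, 0, 0.29925, 0.69825, 0.74475, 0.78925, 0.42, 0.04875 → R0 = 3.00025
x·lx·mx: 0, 0, 0.5985, 2.09475, 2.979, 3.94625, 2.52, 0.34125 → Σ = 12.47975
T = 12.47975 / 3.00025 = 4.15957… → 4.160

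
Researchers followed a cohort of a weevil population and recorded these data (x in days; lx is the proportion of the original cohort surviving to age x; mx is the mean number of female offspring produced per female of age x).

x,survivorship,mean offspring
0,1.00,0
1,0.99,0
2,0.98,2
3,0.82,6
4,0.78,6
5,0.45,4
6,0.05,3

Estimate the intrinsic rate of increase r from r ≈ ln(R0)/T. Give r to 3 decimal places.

R0 = Σ lx·mx = 0 + 0 + 1.96 + 4.92 + 4.68 + 1.8 + 0.15 = 13.51
Σ x·lx·mx = 47.3; T = 47.3/13.51 = 3.50111…
r ≈ ln(R0)/T = ln(13.51)/3.50111… = 0.7436… → 0.744

0.744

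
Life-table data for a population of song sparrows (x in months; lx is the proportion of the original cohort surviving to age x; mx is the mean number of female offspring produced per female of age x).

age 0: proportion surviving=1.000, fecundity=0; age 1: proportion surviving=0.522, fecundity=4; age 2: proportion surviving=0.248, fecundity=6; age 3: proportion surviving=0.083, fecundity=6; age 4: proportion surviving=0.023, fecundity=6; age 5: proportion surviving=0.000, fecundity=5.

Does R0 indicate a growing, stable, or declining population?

R0 = Σ lx·mx = 0 + 2.088 + 1.488 + 0.498 + 0.138 + 0 = 4.212
R0 > 1, so the population is growing.

growing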